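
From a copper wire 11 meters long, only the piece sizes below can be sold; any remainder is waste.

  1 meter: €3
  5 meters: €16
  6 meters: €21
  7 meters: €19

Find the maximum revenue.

37

Let r[k] be the best obtainable value from length k. For each k, try every first piece i and keep the best of price[i] + r[k−i].
r[1] = 3
r[2] = 6  (first piece 1, then r[1]=3)
r[3] = 9  (first piece 1, then r[2]=6)
r[4] = 12  (first piece 1, then r[3]=9)
r[5] = 16
r[6] = 21
r[7] = 24  (first piece 1, then r[6]=21)
r[8] = 27  (first piece 1, then r[7]=24)
r[9] = 30  (first piece 1, then r[8]=27)
r[10] = 33  (first piece 1, then r[9]=30)
r[11] = 37  (first piece 5, then r[6]=21)
One optimal cutting: 6 + 5 → €37.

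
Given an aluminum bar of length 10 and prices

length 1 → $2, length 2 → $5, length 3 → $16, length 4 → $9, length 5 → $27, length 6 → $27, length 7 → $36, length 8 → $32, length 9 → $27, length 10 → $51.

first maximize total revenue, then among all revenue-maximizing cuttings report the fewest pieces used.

2

Consider every possible first cut. r[k] is the best of p[i]+r[k−i] over all sellable i≤k.
r[1] = 2
r[2] = 5
r[3] = 16
r[4] = 18  (first piece 1, then r[3]=16)
r[5] = 27
r[6] = 32  (first piece 3, then r[3]=16)
r[7] = 36
r[8] = 43  (first piece 3, then r[5]=27)
r[9] = 48  (first piece 3, then r[6]=32)
r[10] = 54  (first piece 5, then r[5]=27)
Maximum revenue is $54.
Now minimize piece count subject to staying optimal: for each k, pieces[k] = 1 + min over i with p[i]+r[k−i]=r[k] of pieces[k−i].
pieces[7] = 1
pieces[8] = 2
pieces[9] = 3
pieces[10] = 2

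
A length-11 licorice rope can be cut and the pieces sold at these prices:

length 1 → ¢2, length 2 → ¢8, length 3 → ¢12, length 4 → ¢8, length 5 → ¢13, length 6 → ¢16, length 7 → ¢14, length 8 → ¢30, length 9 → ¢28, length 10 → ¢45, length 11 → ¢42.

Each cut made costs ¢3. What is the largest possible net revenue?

44

Build r[k] bottom-up: r[k] = max over allowed piece i of (p[i] + r[k−i]) − 3 per cut.
r[1] = 2
r[2] = 8
r[3] = 12
r[4] = 13  (first piece 2, then r[2]=8)
r[5] = 17  (first piece 2, then r[3]=12)
r[6] = 21  (first piece 3, then r[3]=12)
r[7] = 22  (first piece 2, then r[5]=17)
r[8] = 30
r[9] = 30  (first piece 3, then r[6]=21)
r[10] = 45
r[11] = 44  (first piece 1, then r[10]=45)
One optimal plan: pieces 10 + 1 (1 cut) → ¢47 − ¢3 = ¢44.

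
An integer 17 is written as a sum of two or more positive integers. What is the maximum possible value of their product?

Fill g[k] for k=2..17: at each k try every first piece i and multiply by the better of (k−i) uncut or g[k−i].
Small cases: g[2]=1, g[3]=2, g[4]=4, g[5]=6, g[6]=9, g[7]=12, g[8]=18, g[9]=27, g[10]=36.
g[11] = max(1*36, 2*27, 3*18, …, 9*2, 10*1) = 54
g[12] = max(1*54, 2*36, 3*27, …, 10*2, 11*1) = 81
g[13] = max(1*81, 2*54, 3*36, …, 11*2, 12*1) = 108
g[14] = max(1*108, 2*81, 3*54, …, 12*2, 13*1) = 162
g[15] = max(1*162, 2*108, 3*81, …, 13*2, 14*1) = 243
g[16] = max(1*243, 2*162, 3*108, …, 14*2, 15*1) = 324
g[17] = max(1*324, 2*243, 3*162, …, 15*2, 16*1) = 486
One optimal split: 3 + 3 + 3 + 3 + 3 + 2; product 3*3*3*3*3*2 = 486.

486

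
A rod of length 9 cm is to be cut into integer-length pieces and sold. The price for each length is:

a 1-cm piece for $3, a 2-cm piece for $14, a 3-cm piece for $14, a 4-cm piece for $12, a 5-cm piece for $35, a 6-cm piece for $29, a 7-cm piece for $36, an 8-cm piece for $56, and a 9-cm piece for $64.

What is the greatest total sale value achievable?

Build r[k] bottom-up: r[k] = max over allowed piece i of (p[i] + r[k−i]).
r[1] = 3
r[2] = 14
r[3] = 17  (first piece 1, then r[2]=14)
r[4] = 28  (first piece 2, then r[2]=14)
r[5] = 35
r[6] = 42  (first piece 2, then r[4]=28)
r[7] = 49  (first piece 2, then r[5]=35)
r[8] = 56  (first piece 2, then r[6]=42)
r[9] = 64
Best is to sell the whole 9-cm piece uncut for $64.

64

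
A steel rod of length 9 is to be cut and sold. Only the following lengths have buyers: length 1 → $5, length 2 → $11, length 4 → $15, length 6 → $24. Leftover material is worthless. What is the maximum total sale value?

49

Let f[k] be the best obtainable value from length k. For each k, try every first piece i and keep the best of price[i] + f[k−i].
f[1] = 5
f[2] = max(5+5, 11+0) = 11
f[3] = max(5+11, 11+5) = 16
f[4] = max(5+16, 11+11, 15+0) = 22
f[5] = max(5+22, 11+16, 15+5) = 27
f[6] = max(5+27, 11+22, 15+11, 24+0) = 33
f[7] = max(5+33, 11+27, 15+16, 24+5) = 38
f[8] = max(5+38, 11+33, 15+22, 24+11) = 44
f[9] = max(5+44, 11+38, 15+27, 24+16) = 49
One optimal cutting: 2 + 2 + 2 + 2 + 1 → $49.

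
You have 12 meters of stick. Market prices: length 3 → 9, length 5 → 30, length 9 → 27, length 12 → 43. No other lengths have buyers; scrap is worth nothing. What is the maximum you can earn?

60

Let r[k] be the best obtainable value from length k. For each k, try every first piece i and keep the best of price[i] + r[k−i].
r[1] = 0
r[2] = 0
r[3] = 9
r[4] = 9
r[5] = 30
r[6] = 30
r[7] = 30
r[8] = 39  (first piece 3, then r[5]=30)
r[9] = 39
r[10] = 60  (first piece 5, then r[5]=30)
r[11] = 60
r[12] = 60
One optimal cutting: pieces 5 + 5 with 2 meters of scrap → 60.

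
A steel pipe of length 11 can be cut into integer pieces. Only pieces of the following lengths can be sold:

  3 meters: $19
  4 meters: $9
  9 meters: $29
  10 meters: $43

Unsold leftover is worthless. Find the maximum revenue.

Consider every possible first cut. f[k] is the best of p[i]+f[k−i] over all sellable i≤k.
f[1] = 0
f[2] = 0
f[3] = 19
f[4] = 19
f[5] = 19
f[6] = 38  (first piece 3, then f[3]=19)
f[7] = 38
f[8] = 38
f[9] = 57  (first piece 3, then f[6]=38)
f[10] = 57
f[11] = 57
One optimal cutting: pieces 3 + 3 + 3 with 2 meters of scrap → $57.

57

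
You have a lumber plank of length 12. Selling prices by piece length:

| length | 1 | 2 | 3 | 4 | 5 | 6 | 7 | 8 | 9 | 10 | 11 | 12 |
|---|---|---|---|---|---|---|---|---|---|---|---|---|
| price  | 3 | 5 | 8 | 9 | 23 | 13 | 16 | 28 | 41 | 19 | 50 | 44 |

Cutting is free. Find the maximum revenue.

53

Let R[k] be the best obtainable value from length k. For each k, try every first piece i and keep the best of price[i] + R[k−i].
R[1] = 3
R[2] = max(3+3, 5+0) = 6
R[3] = max(3+6, 5+3, 8+0) = 9
R[4] = max(3+9, 5+6, 8+3, 9+0) = 12
R[5] = max(3+12, 5+9, 8+6, 9+3, 23+0) = 23
R[6] = max(3+23, 5+12, 8+9, 9+6, 23+3, 13+0) = 26
R[7] = max(3+26, 5+23, 8+12, …, 13+3, 16+0) = 29
R[8] = max(3+29, 5+26, 8+23, …, 16+3, 28+0) = 32
R[9] = max(3+32, 5+29, 8+26, …, 28+3, 41+0) = 41
R[10] = max(3+41, 5+32, 8+29, …, 41+3, 19+0) = 46
R[11] = max(3+46, 5+41, 8+32, …, 19+3, 50+0) = 50
R[12] = max(3+50, 5+46, 8+41, …, 50+3, 44+0) = 53
One optimal cutting: 11 + 1 → $50 + $3 = $53.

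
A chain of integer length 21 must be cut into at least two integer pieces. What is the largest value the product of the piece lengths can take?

Let prod[k] be the best product for length k (with at least one cut). For each first piece i, the rest contributes max(k−i, prod[k−i]).
prod[2] = 1×max(1,0) = 1×1 = 1
prod[3] = 1×max(2,1) = 1×2 = 2
prod[4] = 2×max(2,1) = 2×2 = 4
prod[5] = 2×max(3,2) = 2×3 = 6
prod[6] = 3×max(3,2) = 3×3 = 9
prod[7] = 2×max(5,6) = 2×6 = 12
prod[8] = 2×max(6,9) = 2×9 = 18
prod[9] = 3×max(6,9) = 3×9 = 27
prod[10] = 2×max(8,18) = 2×18 = 36
prod[11] = 2×max(9,27) = 2×27 = 54
prod[12] = 3×max(9,27) = 3×27 = 81
prod[13] = 2×max(11,54) = 2×54 = 108
prod[14] = 2×max(12,81) = 2×81 = 162
prod[15] = 3×max(12,81) = 3×81 = 243
prod[16] = 2×max(14,162) = 2×162 = 324
prod[17] = 2×max(15,243) = 2×243 = 486
prod[18] = 3×max(15,243) = 3×243 = 729
prod[19] = 2×max(17,486) = 2×486 = 972
prod[20] = 2×max(18,729) = 2×729 = 1458
prod[21] = 3×max(18,729) = 3×729 = 2187
One optimal split: 3 + 3 + 3 + 3 + 3 + 3 + 3; product 3×3×3×3×3×3×3 = 2187.

2187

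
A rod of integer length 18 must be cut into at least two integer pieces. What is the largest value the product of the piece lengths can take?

729

Fill f[k] for k=2..18: at each k try every first piece i and multiply by the better of (k−i) uncut or f[k−i].
Small cases: f[2]=1, f[3]=2, f[4]=4, f[5]=6, f[6]=9, f[7]=12, f[8]=18, f[9]=27, f[10]=36, f[11]=54, f[12]=81, f[13]=108.
f[14] = max(1*108, 2*81, 3*54, …, 12*2, 13*1) = 162
f[15] = max(1*162, 2*108, 3*81, …, 13*2, 14*1) = 243
f[16] = max(1*243, 2*162, 3*108, …, 14*2, 15*1) = 324
f[17] = max(1*324, 2*243, 3*162, …, 15*2, 16*1) = 486
f[18] = max(1*486, 2*324, 3*243, …, 16*2, 17*1) = 729
One optimal split: 3 + 3 + 3 + 3 + 3 + 3; product 3*3*3*3*3*3 = 729.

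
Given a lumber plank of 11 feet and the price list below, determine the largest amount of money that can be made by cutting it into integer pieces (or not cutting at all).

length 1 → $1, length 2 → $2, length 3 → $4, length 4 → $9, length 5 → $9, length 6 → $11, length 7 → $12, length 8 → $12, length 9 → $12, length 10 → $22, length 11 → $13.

23

Let best[k] be the best obtainable value from length k. For each k, try every first piece i and keep the best of price[i] + best[k−i].
best[1] = 1
best[2] = 2  (first piece 1, then best[1]=1)
best[3] = 4
best[4] = 9
best[5] = 10  (first piece 1, then best[4]=9)
best[6] = 11  (first piece 1, then best[5]=10)
best[7] = 13  (first piece 3, then best[4]=9)
best[8] = 18  (first piece 4, then best[4]=9)
best[9] = 19  (first piece 1, then best[8]=18)
best[10] = 22
best[11] = 23  (first piece 1, then best[10]=22)
One optimal cutting: 10 + 1 → $22 + $1 = $23.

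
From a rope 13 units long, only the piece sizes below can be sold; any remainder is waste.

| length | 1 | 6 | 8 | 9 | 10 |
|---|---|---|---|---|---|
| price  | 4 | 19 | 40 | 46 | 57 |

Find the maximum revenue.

69

Let best[k] be the best obtainable value from length k. For each k, try every first piece i and keep the best of price[i] + best[k−i].
best[1] = 4
best[2] = 8  (first piece 1, then best[1]=4)
best[3] = 12  (first piece 1, then best[2]=8)
best[4] = 16  (first piece 1, then best[3]=12)
best[5] = 20  (first piece 1, then best[4]=16)
best[6] = max(4+20, 19+0) = 24
best[7] = max(4+24, 19+4) = 28
best[8] = max(4+28, 19+8, 40+0) = 40
best[9] = max(4+40, 19+12, 40+4, 46+0) = 46
best[10] = max(4+46, 19+16, 40+8, 46+4, 57+0) = 57
best[11] = max(4+57, 19+20, 40+12, 46+8, 57+4) = 61
best[12] = max(4+61, 19+24, 40+16, 46+12, 57+8) = 65
best[13] = max(4+65, 19+28, 40+20, 46+16, 57+12) = 69
One optimal cutting: 10 + 1 + 1 + 1 → 69.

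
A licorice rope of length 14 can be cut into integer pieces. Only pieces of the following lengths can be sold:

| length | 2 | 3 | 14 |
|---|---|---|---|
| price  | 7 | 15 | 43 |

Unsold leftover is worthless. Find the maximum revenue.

67

Build best[k] bottom-up: best[k] = max over allowed piece i of (p[i] + best[k−i]).
best[1] = 0
best[2] = 7
best[3] = 15
best[4] = 15
best[5] = 22  (first piece 2, then best[3]=15)
best[6] = 30  (first piece 3, then best[3]=15)
best[7] = 30
best[8] = 37  (first piece 2, then best[6]=30)
best[9] = 45  (first piece 3, then best[6]=30)
best[10] = 45
best[11] = 52  (first piece 2, then best[9]=45)
best[12] = 60  (first piece 3, then best[9]=45)
best[13] = 60
best[14] = 67  (first piece 2, then best[12]=60)
One optimal cutting: 3 + 3 + 3 + 3 + 2 → ¢67.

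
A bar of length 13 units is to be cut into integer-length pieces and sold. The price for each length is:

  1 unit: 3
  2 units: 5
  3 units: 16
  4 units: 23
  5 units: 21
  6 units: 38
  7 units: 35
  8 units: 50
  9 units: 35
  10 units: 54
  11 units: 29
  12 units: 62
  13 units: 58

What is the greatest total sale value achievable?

Build v[k] bottom-up: v[k] = max over allowed piece i of (p[i] + v[k−i]).
v[1] = 3
v[2] = 6  (first piece 1, then v[1]=3)
v[3] = 16
v[4] = 23
v[5] = 26  (first piece 1, then v[4]=23)
v[6] = 38
v[7] = 41  (first piece 1, then v[6]=38)
v[8] = 50
v[9] = 54  (first piece 3, then v[6]=38)
v[10] = 61  (first piece 4, then v[6]=38)
v[11] = 66  (first piece 3, then v[8]=50)
v[12] = 76  (first piece 6, then v[6]=38)
v[13] = 79  (first piece 1, then v[12]=76)
One optimal cutting: 6 + 6 + 1 → 38 + 38 + 3 = 79.

79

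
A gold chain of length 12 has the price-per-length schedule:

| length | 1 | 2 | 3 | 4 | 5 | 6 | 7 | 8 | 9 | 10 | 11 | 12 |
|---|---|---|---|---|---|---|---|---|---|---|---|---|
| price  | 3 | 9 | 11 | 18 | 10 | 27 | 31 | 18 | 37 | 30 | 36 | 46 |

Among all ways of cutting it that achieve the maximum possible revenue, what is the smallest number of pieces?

2

Let r[k] be the best obtainable value from length k. For each k, try every first piece i and keep the best of price[i] + r[k−i].
r[1] = 3
r[2] = max(3+3, 9+0) = 9
r[3] = max(3+9, 9+3, 11+0) = 12
r[4] = max(3+12, 9+9, 11+3, 18+0) = 18
r[5] = max(3+18, 9+12, 11+9, 18+3, 10+0) = 21
r[6] = max(3+21, 9+18, 11+12, 18+9, 10+3, 27+0) = 27
r[7] = max(3+27, 9+21, 11+18, …, 27+3, 31+0) = 31
r[8] = max(3+31, 9+27, 11+21, …, 31+3, 18+0) = 36
r[9] = max(3+36, 9+31, 11+27, …, 18+3, 37+0) = 40
r[10] = max(3+40, 9+36, 11+31, …, 37+3, 30+0) = 45
r[11] = max(3+45, 9+40, 11+36, …, 30+3, 36+0) = 49
r[12] = max(3+49, 9+45, 11+40, …, 36+3, 46+0) = 54
Maximum revenue is $54.
Now minimize piece count subject to staying optimal: for each k, pieces[k] = 1 + min over i with p[i]+r[k−i]=r[k] of pieces[k−i].
pieces[9] = 2
pieces[10] = 2
pieces[11] = 2
pieces[12] = 2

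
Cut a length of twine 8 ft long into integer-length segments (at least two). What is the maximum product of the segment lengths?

18

Fill f[k] for k=2..8: at each k try every first piece i and multiply by the better of (k−i) uncut or f[k−i].
f[2] = 1·max(1,0) = 1·1 = 1
f[3] = 1·max(2,1) = 1·2 = 2
f[4] = 2·max(2,1) = 2·2 = 4
f[5] = 2·max(3,2) = 2·3 = 6
f[6] = 3·max(3,2) = 3·3 = 9
f[7] = 2·max(5,6) = 2·6 = 12
f[8] = 2·max(6,9) = 2·9 = 18
One optimal split: 3 + 3 + 2; product 3·3·2 = 18.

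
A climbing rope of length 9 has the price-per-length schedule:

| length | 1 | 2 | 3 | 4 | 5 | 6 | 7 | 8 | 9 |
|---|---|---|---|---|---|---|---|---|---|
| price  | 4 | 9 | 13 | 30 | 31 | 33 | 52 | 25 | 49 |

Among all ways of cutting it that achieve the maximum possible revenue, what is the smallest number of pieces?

3

Build r[k] bottom-up: r[k] = max over allowed piece i of (p[i] + r[k−i]).
r[1] = 4
r[2] = 9
r[3] = 13  (first piece 1, then r[2]=9)
r[4] = 30
r[5] = 34  (first piece 1, then r[4]=30)
r[6] = 39  (first piece 2, then r[4]=30)
r[7] = 52
r[8] = 60  (first piece 4, then r[4]=30)
r[9] = 64  (first piece 1, then r[8]=60)
Maximum revenue is €64.
Now minimize piece count subject to staying optimal: for each k, pieces[k] = 1 + min over i with p[i]+r[k−i]=r[k] of pieces[k−i].
pieces[6] = 2
pieces[7] = 1
pieces[8] = 2
pieces[9] = 3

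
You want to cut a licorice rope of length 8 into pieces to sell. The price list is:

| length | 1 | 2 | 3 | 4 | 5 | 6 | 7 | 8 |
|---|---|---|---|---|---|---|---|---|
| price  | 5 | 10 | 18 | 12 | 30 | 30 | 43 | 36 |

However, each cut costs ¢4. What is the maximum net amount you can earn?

Consider every possible first cut. r[k] is the best of p[i]+r[k−i] over all sellable i≤k, charging 4 whenever i<k.
r[1] = 5
r[2] = max(5+5-4, 10+0) = 10
r[3] = max(5+10-4, 10+5-4, 18+0) = 18
r[4] = max(5+18-4, 10+10-4, 18+5-4, 12+0) = 19
r[5] = max(5+19-4, 10+18-4, 18+10-4, 12+5-4, 30+0) = 30
r[6] = max(5+30-4, 10+19-4, 18+18-4, 12+10-4, 30+5-4, 30+0) = 32
r[7] = max(5+32-4, 10+30-4, 18+19-4, …, 30+5-4, 43+0) = 43
r[8] = max(5+43-4, 10+32-4, 18+30-4, …, 43+5-4, 36+0) = 44
One optimal plan: pieces 7 + 1 (1 cut) → ¢48 − ¢4 = ¢44.

44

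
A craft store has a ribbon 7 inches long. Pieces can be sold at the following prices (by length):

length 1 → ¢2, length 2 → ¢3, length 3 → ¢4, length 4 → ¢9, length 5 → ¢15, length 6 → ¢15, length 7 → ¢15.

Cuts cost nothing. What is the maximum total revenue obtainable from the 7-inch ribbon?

19

Consider every possible first cut. r[k] is the best of p[i]+r[k−i] over all sellable i≤k.
r[1] = 2
r[2] = 4  (first piece 1, then r[1]=2)
r[3] = 6  (first piece 1, then r[2]=4)
r[4] = 9
r[5] = 15
r[6] = 17  (first piece 1, then r[5]=15)
r[7] = 19  (first piece 1, then r[6]=17)
One optimal cutting: 5 + 1 + 1 → ¢15 + ¢2 + ¢2 = ¢19.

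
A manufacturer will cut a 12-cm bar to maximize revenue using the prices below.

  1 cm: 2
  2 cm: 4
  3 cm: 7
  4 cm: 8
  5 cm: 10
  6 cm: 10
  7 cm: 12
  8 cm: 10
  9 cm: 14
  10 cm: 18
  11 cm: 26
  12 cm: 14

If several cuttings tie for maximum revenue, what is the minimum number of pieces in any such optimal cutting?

2

Consider every possible first cut. r[k] is the best of p[i]+r[k−i] over all sellable i≤k.
r[1] = 2
r[2] = 4  (first piece 1, then r[1]=2)
r[3] = 7
r[4] = 9  (first piece 1, then r[3]=7)
r[5] = 11  (first piece 1, then r[4]=9)
r[6] = 14  (first piece 3, then r[3]=7)
r[7] = 16  (first piece 1, then r[6]=14)
r[8] = 18  (first piece 1, then r[7]=16)
r[9] = 21  (first piece 3, then r[6]=14)
r[10] = 23  (first piece 1, then r[9]=21)
r[11] = 26
r[12] = 28  (first piece 1, then r[11]=26)
Maximum revenue is 28.
Now minimize piece count subject to staying optimal: for each k, pieces[k] = 1 + min over i with p[i]+r[k−i]=r[k] of pieces[k−i].
pieces[9] = 3
pieces[10] = 4
pieces[11] = 1
pieces[12] = 2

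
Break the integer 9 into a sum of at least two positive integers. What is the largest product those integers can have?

27

Define f[k] = max over 1≤i<k of i · max(k−i, f[k−i]); the inner max lets the remainder stay uncut if that's better.
f[2] = 1*max(1,0) = 1*1 = 1
f[3] = 1*max(2,1) = 1*2 = 2
f[4] = 2*max(2,1) = 2*2 = 4
f[5] = 2*max(3,2) = 2*3 = 6
f[6] = 3*max(3,2) = 3*3 = 9
f[7] = 2*max(5,6) = 2*6 = 12
f[8] = 2*max(6,9) = 2*9 = 18
f[9] = 3*max(6,9) = 3*9 = 27
One optimal split: 3 + 3 + 3; product 3*3*3 = 27.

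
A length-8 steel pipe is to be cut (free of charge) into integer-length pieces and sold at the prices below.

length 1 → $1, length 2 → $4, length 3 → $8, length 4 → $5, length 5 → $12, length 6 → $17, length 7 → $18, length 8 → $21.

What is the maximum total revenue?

Build v[k] bottom-up: v[k] = max over allowed piece i of (p[i] + v[k−i]).
v[1] = 1
v[2] = 4
v[3] = 8
v[4] = 9  (first piece 1, then v[3]=8)
v[5] = 12  (first piece 2, then v[3]=8)
v[6] = 17
v[7] = 18  (first piece 1, then v[6]=17)
v[8] = 21  (first piece 2, then v[6]=17)
One optimal cutting: 6 + 2 → $17 + $4 = $21.

21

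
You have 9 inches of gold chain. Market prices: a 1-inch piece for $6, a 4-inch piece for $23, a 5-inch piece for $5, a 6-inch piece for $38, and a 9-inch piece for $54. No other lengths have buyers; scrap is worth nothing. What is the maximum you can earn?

Consider every possible first cut. f[k] is the best of p[i]+f[k−i] over all sellable i≤k.
f[1] = 6
f[2] = 12  (first piece 1, then f[1]=6)
f[3] = 18  (first piece 1, then f[2]=12)
f[4] = 24  (first piece 1, then f[3]=18)
f[5] = 30  (first piece 1, then f[4]=24)
f[6] = 38
f[7] = 44  (first piece 1, then f[6]=38)
f[8] = 50  (first piece 1, then f[7]=44)
f[9] = 56  (first piece 1, then f[8]=50)
One optimal cutting: 6 + 1 + 1 + 1 → $56.

56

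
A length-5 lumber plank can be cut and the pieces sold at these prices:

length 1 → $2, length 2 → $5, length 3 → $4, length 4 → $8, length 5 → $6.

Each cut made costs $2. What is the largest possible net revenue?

8

Consider every possible first cut. net[k] is the best of p[i]+net[k−i] over all sellable i≤k, charging 2 whenever i<k.
net[1] = 2
net[2] = 5
net[3] = 5  (first piece 1, then net[2]=5)
net[4] = 8  (first piece 2, then net[2]=5)
net[5] = 8  (first piece 1, then net[4]=8)
One optimal plan: pieces 2 + 2 + 1 (2 cuts) → $12 − $4 = $8.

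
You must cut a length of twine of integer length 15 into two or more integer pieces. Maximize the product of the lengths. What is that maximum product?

Let prod[k] be the best product for length k (with at least one cut). For each first piece i, the rest contributes max(k−i, prod[k−i]).
prod[2] = 1·max(1,0) = 1·1 = 1
prod[3] = 1·max(2,1) = 1·2 = 2
prod[4] = 2·max(2,1) = 2·2 = 4
prod[5] = 2·max(3,2) = 2·3 = 6
prod[6] = 3·max(3,2) = 3·3 = 9
prod[7] = 2·max(5,6) = 2·6 = 12
prod[8] = 2·max(6,9) = 2·9 = 18
prod[9] = 3·max(6,9) = 3·9 = 27
prod[10] = 2·max(8,18) = 2·18 = 36
prod[11] = 2·max(9,27) = 2·27 = 54
prod[12] = 3·max(9,27) = 3·27 = 81
prod[13] = 2·max(11,54) = 2·54 = 108
prod[14] = 2·max(12,81) = 2·81 = 162
prod[15] = 3·max(12,81) = 3·81 = 243
One optimal split: 3 + 3 + 3 + 3 + 3; product 3·3·3·3·3 = 243.

243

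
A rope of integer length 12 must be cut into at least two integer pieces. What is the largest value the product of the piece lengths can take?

81

Define m[k] = max over 1≤i<k of i · max(k−i, m[k−i]); the inner max lets the remainder stay uncut if that's better.
Small cases: m[2]=1, m[3]=2, m[4]=4, m[5]=6.
m[6] = max(1·6, 2·4, 3·3, 4·2, 5·1) = 9
m[7] = max(1·9, 2·6, 3·4, 4·3, 5·2, 6·1) = 12
m[8] = max(1·12, 2·9, 3·6, …, 6·2, 7·1) = 18
m[9] = max(1·18, 2·12, 3·9, …, 7·2, 8·1) = 27
m[10] = max(1·27, 2·18, 3·12, …, 8·2, 9·1) = 36
m[11] = max(1·36, 2·27, 3·18, …, 9·2, 10·1) = 54
m[12] = max(1·54, 2·36, 3·27, …, 10·2, 11·1) = 81
One optimal split: 3 + 3 + 3 + 3; product 3·3·3·3 = 81.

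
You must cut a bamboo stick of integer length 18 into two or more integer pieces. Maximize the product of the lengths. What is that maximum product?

729

Let f[k] be the best product for length k (with at least one cut). For each first piece i, the rest contributes max(k−i, f[k−i]).
f[2] = 1*max(1,0) = 1*1 = 1
f[3] = 1*max(2,1) = 1*2 = 2
f[4] = 2*max(2,1) = 2*2 = 4
f[5] = 2*max(3,2) = 2*3 = 6
f[6] = 3*max(3,2) = 3*3 = 9
f[7] = 2*max(5,6) = 2*6 = 12
f[8] = 2*max(6,9) = 2*9 = 18
f[9] = 3*max(6,9) = 3*9 = 27
f[10] = 2*max(8,18) = 2*18 = 36
f[11] = 2*max(9,27) = 2*27 = 54
f[12] = 3*max(9,27) = 3*27 = 81
f[13] = 2*max(11,54) = 2*54 = 108
f[14] = 2*max(12,81) = 2*81 = 162
f[15] = 3*max(12,81) = 3*81 = 243
f[16] = 2*max(14,162) = 2*162 = 324
f[17] = 2*max(15,243) = 2*243 = 486
f[18] = 3*max(15,243) = 3*243 = 729
One optimal split: 3 + 3 + 3 + 3 + 3 + 3; product 3*3*3*3*3*3 = 729.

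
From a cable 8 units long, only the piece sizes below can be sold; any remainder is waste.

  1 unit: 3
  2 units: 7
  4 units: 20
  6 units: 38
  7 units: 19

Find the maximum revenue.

45

Consider every possible first cut. f[k] is the best of p[i]+f[k−i] over all sellable i≤k.
f[1] = 3
f[2] = max(3+3, 7+0) = 7
f[3] = max(3+7, 7+3) = 10
f[4] = max(3+10, 7+7, 20+0) = 20
f[5] = max(3+20, 7+10, 20+3) = 23
f[6] = max(3+23, 7+20, 20+7, 38+0) = 38
f[7] = max(3+38, 7+23, 20+10, 38+3, 19+0) = 41
f[8] = max(3+41, 7+38, 20+20, 38+7, 19+3) = 45
One optimal cutting: 6 + 2 → 45.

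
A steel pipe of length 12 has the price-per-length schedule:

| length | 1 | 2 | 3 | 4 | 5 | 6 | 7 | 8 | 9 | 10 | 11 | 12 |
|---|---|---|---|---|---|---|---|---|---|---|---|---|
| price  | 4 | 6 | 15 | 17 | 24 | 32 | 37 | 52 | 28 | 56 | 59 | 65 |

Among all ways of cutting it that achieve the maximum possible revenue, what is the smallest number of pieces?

3

Build r[k] bottom-up: r[k] = max over allowed piece i of (p[i] + r[k−i]).
r[1] = 4
r[2] = 8  (first piece 1, then r[1]=4)
r[3] = 15
r[4] = 19  (first piece 1, then r[3]=15)
r[5] = 24
r[6] = 32
r[7] = 37
r[8] = 52
r[9] = 56  (first piece 1, then r[8]=52)
r[10] = 60  (first piece 1, then r[9]=56)
r[11] = 67  (first piece 3, then r[8]=52)
r[12] = 71  (first piece 1, then r[11]=67)
Maximum revenue is $71.
Now minimize piece count subject to staying optimal: for each k, pieces[k] = 1 + min over i with p[i]+r[k−i]=r[k] of pieces[k−i].
pieces[9] = 2
pieces[10] = 3
pieces[11] = 2
pieces[12] = 3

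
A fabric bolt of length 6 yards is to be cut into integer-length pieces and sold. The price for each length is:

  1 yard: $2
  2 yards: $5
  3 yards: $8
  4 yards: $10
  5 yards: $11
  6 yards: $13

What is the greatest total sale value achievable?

16

Let R[k] be the best obtainable value from length k. For each k, try every first piece i and keep the best of price[i] + R[k−i].
R[1] = 2
R[2] = 5
R[3] = 8
R[4] = 10  (first piece 1, then R[3]=8)
R[5] = 13  (first piece 2, then R[3]=8)
R[6] = 16  (first piece 3, then R[3]=8)
One optimal cutting: 3 + 3 → $8 + $8 = $16.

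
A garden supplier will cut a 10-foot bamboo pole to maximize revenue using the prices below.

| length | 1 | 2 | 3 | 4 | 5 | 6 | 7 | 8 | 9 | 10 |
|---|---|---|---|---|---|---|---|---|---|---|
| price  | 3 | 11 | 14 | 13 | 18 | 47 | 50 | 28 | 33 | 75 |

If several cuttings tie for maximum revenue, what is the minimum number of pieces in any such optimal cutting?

Let r[k] be the best obtainable value from length k. For each k, try every first piece i and keep the best of price[i] + r[k−i].
r[1] = 3
r[2] = max(3+3, 11+0) = 11
r[3] = max(3+11, 11+3, 14+0) = 14
r[4] = max(3+14, 11+11, 14+3, 13+0) = 22
r[5] = max(3+22, 11+14, 14+11, 13+3, 18+0) = 25
r[6] = max(3+25, 11+22, 14+14, 13+11, 18+3, 47+0) = 47
r[7] = max(3+47, 11+25, 14+22, …, 47+3, 50+0) = 50
r[8] = max(3+50, 11+47, 14+25, …, 50+3, 28+0) = 58
r[9] = max(3+58, 11+50, 14+47, …, 28+3, 33+0) = 61
r[10] = max(3+61, 11+58, 14+50, …, 33+3, 75+0) = 75
Maximum revenue is $75.
Now minimize piece count subject to staying optimal: for each k, pieces[k] = 1 + min over i with p[i]+r[k−i]=r[k] of pieces[k−i].
pieces[7] = 1
pieces[8] = 2
pieces[9] = 2
pieces[10] = 1

1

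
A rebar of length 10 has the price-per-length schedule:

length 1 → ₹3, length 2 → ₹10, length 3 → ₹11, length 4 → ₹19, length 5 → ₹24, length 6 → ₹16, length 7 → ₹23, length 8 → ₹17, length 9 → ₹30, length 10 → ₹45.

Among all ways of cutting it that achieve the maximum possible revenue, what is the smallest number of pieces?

5

Let r[k] be the best obtainable value from length k. For each k, try every first piece i and keep the best of price[i] + r[k−i].
r[1] = 3
r[2] = max(3+3, 10+0) = 10
r[3] = max(3+10, 10+3, 11+0) = 13
r[4] = max(3+13, 10+10, 11+3, 19+0) = 20
r[5] = max(3+20, 10+13, 11+10, 19+3, 24+0) = 24
r[6] = max(3+24, 10+20, 11+13, 19+10, 24+3, 16+0) = 30
r[7] = max(3+30, 10+24, 11+20, …, 16+3, 23+0) = 34
r[8] = max(3+34, 10+30, 11+24, …, 23+3, 17+0) = 40
r[9] = max(3+40, 10+34, 11+30, …, 17+3, 30+0) = 44
r[10] = max(3+44, 10+40, 11+34, …, 30+3, 45+0) = 50
Maximum revenue is ₹50.
Now minimize piece count subject to staying optimal: for each k, pieces[k] = 1 + min over i with p[i]+r[k−i]=r[k] of pieces[k−i].
pieces[7] = 2
pieces[8] = 4
pieces[9] = 3
pieces[10] = 5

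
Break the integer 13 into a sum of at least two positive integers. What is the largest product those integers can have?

Define f[k] = max over 1≤i<k of i · max(k−i, f[k−i]); the inner max lets the remainder stay uncut if that's better.
Small cases: f[2]=1, f[3]=2, f[4]=4, f[5]=6, f[6]=9, f[7]=12.
f[8] = 2·max(6,9) = 2·9 = 18
f[9] = 3·max(6,9) = 3·9 = 27
f[10] = 2·max(8,18) = 2·18 = 36
f[11] = 2·max(9,27) = 2·27 = 54
f[12] = 3·max(9,27) = 3·27 = 81
f[13] = 2·max(11,54) = 2·54 = 108
One optimal split: 3 + 3 + 3 + 2 + 2; product 3·3·3·2·2 = 108.

108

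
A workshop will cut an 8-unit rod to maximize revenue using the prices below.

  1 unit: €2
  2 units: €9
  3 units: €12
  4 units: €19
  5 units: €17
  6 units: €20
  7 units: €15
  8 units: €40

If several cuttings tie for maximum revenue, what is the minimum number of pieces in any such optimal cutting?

1

Build r[k] bottom-up: r[k] = max over allowed piece i of (p[i] + r[k−i]).
r[1] = 2
r[2] = max(2+2, 9+0) = 9
r[3] = max(2+9, 9+2, 12+0) = 12
r[4] = max(2+12, 9+9, 12+2, 19+0) = 19
r[5] = max(2+19, 9+12, 12+9, 19+2, 17+0) = 21
r[6] = max(2+21, 9+19, 12+12, 19+9, 17+2, 20+0) = 28
r[7] = max(2+28, 9+21, 12+19, …, 20+2, 15+0) = 31
r[8] = max(2+31, 9+28, 12+21, …, 15+2, 40+0) = 40
Maximum revenue is €40.
Now minimize piece count subject to staying optimal: for each k, pieces[k] = 1 + min over i with p[i]+r[k−i]=r[k] of pieces[k−i].
pieces[5] = 2
pieces[6] = 2
pieces[7] = 2
pieces[8] = 1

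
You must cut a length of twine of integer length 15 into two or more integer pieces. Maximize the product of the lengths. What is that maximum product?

Fill g[k] for k=2..15: at each k try every first piece i and multiply by the better of (k−i) uncut or g[k−i].
g[2] = 1·max(1,0) = 1·1 = 1
g[3] = 1·max(2,1) = 1·2 = 2
g[4] = 2·max(2,1) = 2·2 = 4
g[5] = 2·max(3,2) = 2·3 = 6
g[6] = 3·max(3,2) = 3·3 = 9
g[7] = 2·max(5,6) = 2·6 = 12
g[8] = 2·max(6,9) = 2·9 = 18
g[9] = 3·max(6,9) = 3·9 = 27
g[10] = 2·max(8,18) = 2·18 = 36
g[11] = 2·max(9,27) = 2·27 = 54
g[12] = 3·max(9,27) = 3·27 = 81
g[13] = 2·max(11,54) = 2·54 = 108
g[14] = 2·max(12,81) = 2·81 = 162
g[15] = 3·max(12,81) = 3·81 = 243
One optimal split: 3 + 3 + 3 + 3 + 3; product 3·3·3·3·3 = 243.

243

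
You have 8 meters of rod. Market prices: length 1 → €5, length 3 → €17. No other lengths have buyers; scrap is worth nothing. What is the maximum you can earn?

Let r[k] be the best obtainable value from length k. For each k, try every first piece i and keep the best of price[i] + r[k−i].
r[1] = 5
r[2] = 10  (first piece 1, then r[1]=5)
r[3] = max(5+10, 17+0) = 17
r[4] = max(5+17, 17+5) = 22
r[5] = max(5+22, 17+10) = 27
r[6] = max(5+27, 17+17) = 34
r[7] = max(5+34, 17+22) = 39
r[8] = max(5+39, 17+27) = 44
One optimal cutting: 3 + 3 + 1 + 1 → €44.

44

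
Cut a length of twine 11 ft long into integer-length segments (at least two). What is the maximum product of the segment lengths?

54

Define g[k] = max over 1≤i<k of i · max(k−i, g[k−i]); the inner max lets the remainder stay uncut if that's better.
g[2] = 1×max(1,0) = 1×1 = 1
g[3] = 1×max(2,1) = 1×2 = 2
g[4] = 2×max(2,1) = 2×2 = 4
g[5] = 2×max(3,2) = 2×3 = 6
g[6] = 3×max(3,2) = 3×3 = 9
g[7] = 2×max(5,6) = 2×6 = 12
g[8] = 2×max(6,9) = 2×9 = 18
g[9] = 3×max(6,9) = 3×9 = 27
g[10] = 2×max(8,18) = 2×18 = 36
g[11] = 2×max(9,27) = 2×27 = 54
One optimal split: 3 + 3 + 3 + 2; product 3×3×3×2 = 54.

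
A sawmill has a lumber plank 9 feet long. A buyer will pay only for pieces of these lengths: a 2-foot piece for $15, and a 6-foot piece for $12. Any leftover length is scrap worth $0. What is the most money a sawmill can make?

60

Let r[k] be the best obtainable value from length k. For each k, try every first piece i and keep the best of price[i] + r[k−i].
r[1] = 0
r[2] = 15
r[3] = 15
r[4] = 30  (first piece 2, then r[2]=15)
r[5] = 30
r[6] = max(15+30, 12+0) = 45
r[7] = max(15+30, 12+0) = 45
r[8] = max(15+45, 12+15) = 60
r[9] = max(15+45, 12+15) = 60
One optimal cutting: pieces 2 + 2 + 2 + 2 with 1 foot of scrap → $60.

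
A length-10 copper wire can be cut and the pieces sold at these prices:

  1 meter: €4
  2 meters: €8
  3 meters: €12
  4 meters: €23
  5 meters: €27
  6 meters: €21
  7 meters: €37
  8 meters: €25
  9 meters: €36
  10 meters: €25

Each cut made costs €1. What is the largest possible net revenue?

Consider every possible first cut. v[k] is the best of p[i]+v[k−i] over all sellable i≤k, charging 1 whenever i<k.
v[1] = 4
v[2] = 8
v[3] = 12
v[4] = 23
v[5] = 27
v[6] = 30  (first piece 1, then v[5]=27)
v[7] = 37
v[8] = 45  (first piece 4, then v[4]=23)
v[9] = 49  (first piece 4, then v[5]=27)
v[10] = 53  (first piece 5, then v[5]=27)
One optimal plan: pieces 5 + 5 (1 cut) → €54 − €1 = €53.

53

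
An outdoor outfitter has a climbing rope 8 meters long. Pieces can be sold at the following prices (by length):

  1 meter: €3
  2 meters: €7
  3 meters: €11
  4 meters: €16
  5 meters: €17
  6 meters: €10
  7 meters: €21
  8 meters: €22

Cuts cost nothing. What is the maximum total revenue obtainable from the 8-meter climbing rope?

Build v[k] bottom-up: v[k] = max over allowed piece i of (p[i] + v[k−i]).
v[1] = 3
v[2] = 7
v[3] = 11
v[4] = 16
v[5] = 19  (first piece 1, then v[4]=16)
v[6] = 23  (first piece 2, then v[4]=16)
v[7] = 27  (first piece 3, then v[4]=16)
v[8] = 32  (first piece 4, then v[4]=16)
One optimal cutting: 4 + 4 → €16 + €16 = €32.

32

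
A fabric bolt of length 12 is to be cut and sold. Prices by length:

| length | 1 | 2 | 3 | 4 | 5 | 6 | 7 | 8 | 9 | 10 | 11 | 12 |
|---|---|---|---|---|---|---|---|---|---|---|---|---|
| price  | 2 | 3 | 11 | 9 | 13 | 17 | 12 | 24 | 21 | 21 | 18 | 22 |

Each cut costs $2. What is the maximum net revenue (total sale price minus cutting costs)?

38

Consider every possible first cut. v[k] is the best of p[i]+v[k−i] over all sellable i≤k, charging 2 whenever i<k.
v[1] = 2
v[2] = 3
v[3] = 11
v[4] = 11  (first piece 1, then v[3]=11)
v[5] = 13
v[6] = 20  (first piece 3, then v[3]=11)
v[7] = 20  (first piece 1, then v[6]=20)
v[8] = 24
v[9] = 29  (first piece 3, then v[6]=20)
v[10] = 29  (first piece 1, then v[9]=29)
v[11] = 33  (first piece 3, then v[8]=24)
v[12] = 38  (first piece 3, then v[9]=29)
One optimal plan: pieces 3 + 3 + 3 + 3 (3 cuts) → $44 − $6 = $38.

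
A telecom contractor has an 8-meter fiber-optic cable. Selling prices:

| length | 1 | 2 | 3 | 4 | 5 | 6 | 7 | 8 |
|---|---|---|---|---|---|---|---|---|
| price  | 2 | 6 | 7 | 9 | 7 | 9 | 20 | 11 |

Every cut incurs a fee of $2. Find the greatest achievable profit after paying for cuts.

20

Let net[k] be the best obtainable value from length k. For each k, try every first piece i and keep the best of price[i] + net[k−i] minus the 2 cut fee when i<k.
net[1] = 2
net[2] = max(2+2-2, 6+0) = 6
net[3] = max(2+6-2, 6+2-2, 7+0) = 7
net[4] = max(2+7-2, 6+6-2, 7+2-2, 9+0) = 10
net[5] = max(2+10-2, 6+7-2, 7+6-2, 9+2-2, 7+0) = 11
net[6] = max(2+11-2, 6+10-2, 7+7-2, 9+6-2, 7+2-2, 9+0) = 14
net[7] = max(2+14-2, 6+11-2, 7+10-2, …, 9+2-2, 20+0) = 20
net[8] = max(2+20-2, 6+14-2, 7+11-2, …, 20+2-2, 11+0) = 20
One optimal plan: pieces 7 + 1 (1 cut) → $22 − $2 = $20.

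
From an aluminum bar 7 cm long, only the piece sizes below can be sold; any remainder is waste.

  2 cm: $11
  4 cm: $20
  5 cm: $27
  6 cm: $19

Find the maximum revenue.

Build best[k] bottom-up: best[k] = max over allowed piece i of (p[i] + best[k−i]).
best[1] = 0
best[2] = 11
best[3] = 11
best[4] = max(11+11, 20+0) = 22
best[5] = max(11+11, 20+0, 27+0) = 27
best[6] = max(11+22, 20+11, 27+0, 19+0) = 33
best[7] = max(11+27, 20+11, 27+11, 19+0) = 38
One optimal cutting: 5 + 2 → $38.

38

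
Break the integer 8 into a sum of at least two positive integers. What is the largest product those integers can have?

18

Define P[k] = max over 1≤i<k of i · max(k−i, P[k−i]); the inner max lets the remainder stay uncut if that's better.
P[2] = 1·max(1,0) = 1·1 = 1
P[3] = 1·max(2,1) = 1·2 = 2
P[4] = 2·max(2,1) = 2·2 = 4
P[5] = 2·max(3,2) = 2·3 = 6
P[6] = 3·max(3,2) = 3·3 = 9
P[7] = 2·max(5,6) = 2·6 = 12
P[8] = 2·max(6,9) = 2·9 = 18
One optimal split: 3 + 3 + 2; product 3·3·2 = 18.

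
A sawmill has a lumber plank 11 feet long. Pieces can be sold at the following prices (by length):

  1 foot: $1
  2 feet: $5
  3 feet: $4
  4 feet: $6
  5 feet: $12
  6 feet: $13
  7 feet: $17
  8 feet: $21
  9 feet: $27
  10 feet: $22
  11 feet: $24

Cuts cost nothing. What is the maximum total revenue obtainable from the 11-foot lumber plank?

Consider every possible first cut. best[k] is the best of p[i]+best[k−i] over all sellable i≤k.
best[1] = 1
best[2] = 5
best[3] = 6  (first piece 1, then best[2]=5)
best[4] = 10  (first piece 2, then best[2]=5)
best[5] = 12
best[6] = 15  (first piece 2, then best[4]=10)
best[7] = 17  (first piece 2, then best[5]=12)
best[8] = 21
best[9] = 27
best[10] = 28  (first piece 1, then best[9]=27)
best[11] = 32  (first piece 2, then best[9]=27)
One optimal cutting: 9 + 2 → $27 + $5 = $32.

32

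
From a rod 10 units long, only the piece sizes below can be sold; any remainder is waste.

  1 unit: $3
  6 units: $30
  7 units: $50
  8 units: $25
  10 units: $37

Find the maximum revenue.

Consider every possible first cut. f[k] is the best of p[i]+f[k−i] over all sellable i≤k.
f[1] = 3
f[2] = 6  (first piece 1, then f[1]=3)
f[3] = 9  (first piece 1, then f[2]=6)
f[4] = 12  (first piece 1, then f[3]=9)
f[5] = 15  (first piece 1, then f[4]=12)
f[6] = 30
f[7] = 50
f[8] = 53  (first piece 1, then f[7]=50)
f[9] = 56  (first piece 1, then f[8]=53)
f[10] = 59  (first piece 1, then f[9]=56)
One optimal cutting: 7 + 1 + 1 + 1 → $59.

59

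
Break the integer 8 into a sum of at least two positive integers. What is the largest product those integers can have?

18

Fill prod[k] for k=2..8: at each k try every first piece i and multiply by the better of (k−i) uncut or prod[k−i].
Small cases: prod[2]=1.
prod[3] = max(1*2, 2*1) = 2
prod[4] = max(1*3, 2*2, 3*1) = 4
prod[5] = max(1*4, 2*3, 3*2, 4*1) = 6
prod[6] = max(1*6, 2*4, 3*3, 4*2, 5*1) = 9
prod[7] = max(1*9, 2*6, 3*4, 4*3, 5*2, 6*1) = 12
prod[8] = max(1*12, 2*9, 3*6, …, 6*2, 7*1) = 18
One optimal split: 3 + 3 + 2; product 3*3*2 = 18.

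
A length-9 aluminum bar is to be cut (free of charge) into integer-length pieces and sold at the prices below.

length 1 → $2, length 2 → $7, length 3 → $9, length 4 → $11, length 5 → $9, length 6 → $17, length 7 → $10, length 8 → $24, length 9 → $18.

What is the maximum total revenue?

30

Consider every possible first cut. v[k] is the best of p[i]+v[k−i] over all sellable i≤k.
v[1] = 2
v[2] = max(2+2, 7+0) = 7
v[3] = max(2+7, 7+2, 9+0) = 9
v[4] = max(2+9, 7+7, 9+2, 11+0) = 14
v[5] = max(2+14, 7+9, 9+7, 11+2, 9+0) = 16
v[6] = max(2+16, 7+14, 9+9, 11+7, 9+2, 17+0) = 21
v[7] = max(2+21, 7+16, 9+14, …, 17+2, 10+0) = 23
v[8] = max(2+23, 7+21, 9+16, …, 10+2, 24+0) = 28
v[9] = max(2+28, 7+23, 9+21, …, 24+2, 18+0) = 30
One optimal cutting: 2 + 2 + 2 + 2 + 1 → $7 + $7 + $7 + $7 + $2 = $30.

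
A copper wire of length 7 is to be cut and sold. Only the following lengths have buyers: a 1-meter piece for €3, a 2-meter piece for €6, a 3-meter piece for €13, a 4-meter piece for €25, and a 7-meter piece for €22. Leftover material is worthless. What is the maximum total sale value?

Build best[k] bottom-up: best[k] = max over allowed piece i of (p[i] + best[k−i]).
best[1] = 3
best[2] = max(3+3, 6+0) = 6
best[3] = max(3+6, 6+3, 13+0) = 13
best[4] = max(3+13, 6+6, 13+3, 25+0) = 25
best[5] = max(3+25, 6+13, 13+6, 25+3) = 28
best[6] = max(3+28, 6+25, 13+13, 25+6) = 31
best[7] = max(3+31, 6+28, 13+25, 25+13, 22+0) = 38
One optimal cutting: 4 + 3 → €38.

38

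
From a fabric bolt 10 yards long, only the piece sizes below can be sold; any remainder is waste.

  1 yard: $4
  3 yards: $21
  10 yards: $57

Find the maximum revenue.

67

Let best[k] be the best obtainable value from length k. For each k, try every first piece i and keep the best of price[i] + best[k−i].
best[1] = 4
best[2] = 8  (first piece 1, then best[1]=4)
best[3] = max(4+8, 21+0) = 21
best[4] = max(4+21, 21+4) = 25
best[5] = max(4+25, 21+8) = 29
best[6] = max(4+29, 21+21) = 42
best[7] = max(4+42, 21+25) = 46
best[8] = max(4+46, 21+29) = 50
best[9] = max(4+50, 21+42) = 63
best[10] = max(4+63, 21+46, 57+0) = 67
One optimal cutting: 3 + 3 + 3 + 1 → $67.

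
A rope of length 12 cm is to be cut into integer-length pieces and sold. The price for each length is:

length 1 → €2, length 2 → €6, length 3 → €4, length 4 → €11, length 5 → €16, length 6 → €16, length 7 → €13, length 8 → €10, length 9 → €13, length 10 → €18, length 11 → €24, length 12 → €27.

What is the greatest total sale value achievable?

Build v[k] bottom-up: v[k] = max over allowed piece i of (p[i] + v[k−i]).
v[1] = 2
v[2] = max(2+2, 6+0) = 6
v[3] = max(2+6, 6+2, 4+0) = 8
v[4] = max(2+8, 6+6, 4+2, 11+0) = 12
v[5] = max(2+12, 6+8, 4+6, 11+2, 16+0) = 16
v[6] = max(2+16, 6+12, 4+8, 11+6, 16+2, 16+0) = 18
v[7] = max(2+18, 6+16, 4+12, …, 16+2, 13+0) = 22
v[8] = max(2+22, 6+18, 4+16, …, 13+2, 10+0) = 24
v[9] = max(2+24, 6+22, 4+18, …, 10+2, 13+0) = 28
v[10] = max(2+28, 6+24, 4+22, …, 13+2, 18+0) = 32
v[11] = max(2+32, 6+28, 4+24, …, 18+2, 24+0) = 34
v[12] = max(2+34, 6+32, 4+28, …, 24+2, 27+0) = 38
One optimal cutting: 5 + 5 + 2 → €16 + €16 + €6 = €38.

38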